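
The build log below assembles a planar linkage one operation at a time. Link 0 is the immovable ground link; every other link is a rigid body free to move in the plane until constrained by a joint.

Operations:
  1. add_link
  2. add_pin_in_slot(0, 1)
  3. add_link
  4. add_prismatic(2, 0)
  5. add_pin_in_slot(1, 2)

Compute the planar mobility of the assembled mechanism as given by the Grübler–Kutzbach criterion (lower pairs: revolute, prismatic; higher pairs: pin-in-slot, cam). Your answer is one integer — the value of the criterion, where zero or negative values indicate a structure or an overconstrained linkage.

(L,J1,J2)=(1,0,0); link0 fixed
link1: (2,0,0)
PS 0-1 [J2]: (2,0,1)
link2: (3,0,1)
P 2-0 [J1]: (3,1,1)
PS 1-2 [J2]: (3,1,2)
Grübler: 3·2 − 2·1 − 2 = 2

M = 2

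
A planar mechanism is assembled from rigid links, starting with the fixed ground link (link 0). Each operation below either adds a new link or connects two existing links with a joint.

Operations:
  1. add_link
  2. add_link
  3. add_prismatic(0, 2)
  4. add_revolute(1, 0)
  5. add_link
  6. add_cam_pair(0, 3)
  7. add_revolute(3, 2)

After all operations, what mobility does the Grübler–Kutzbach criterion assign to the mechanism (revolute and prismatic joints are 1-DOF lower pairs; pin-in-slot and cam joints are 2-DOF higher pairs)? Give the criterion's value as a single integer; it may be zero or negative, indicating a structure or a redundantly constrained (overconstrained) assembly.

(L,J1,J2)=(1,0,0); link0 fixed
link1: (2,0,0)
link2: (3,0,0)
P 0-2 [J1]: (3,1,0)
R 1-0 [J1]: (3,2,0)
link3: (4,2,0)
C 0-3 [J2]: (4,2,1)
R 3-2 [J1]: (4,3,1)
Grübler: 3·3 − 2·3 − 1 = 2

M = 2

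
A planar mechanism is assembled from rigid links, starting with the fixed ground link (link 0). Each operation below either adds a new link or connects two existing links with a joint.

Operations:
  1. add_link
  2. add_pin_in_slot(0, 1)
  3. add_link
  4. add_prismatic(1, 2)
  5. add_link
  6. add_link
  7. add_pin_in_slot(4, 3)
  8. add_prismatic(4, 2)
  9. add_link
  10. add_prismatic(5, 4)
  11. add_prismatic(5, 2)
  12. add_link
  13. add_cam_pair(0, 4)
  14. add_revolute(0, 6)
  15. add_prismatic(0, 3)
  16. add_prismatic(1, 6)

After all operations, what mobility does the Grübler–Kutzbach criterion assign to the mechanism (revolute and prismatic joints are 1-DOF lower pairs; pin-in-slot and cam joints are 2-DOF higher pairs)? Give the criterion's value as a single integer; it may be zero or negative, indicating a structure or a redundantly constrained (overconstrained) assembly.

M = 1

[1;0;0] (link 0 is ground)
L+ [2;0;0]
PS(0,1)∈J2 [2;0;1]
L+ [3;0;1]
P(1,2)∈J1 [3;1;1]
L+ [4;1;1]
L+ [5;1;1]
PS(4,3)∈J2 [5;1;2]
P(4,2)∈J1 [5;2;2]
L+ [6;2;2]
P(5,4)∈J1 [6;3;2]
P(5,2)∈J1 [6;4;2]
L+ [7;4;2]
C(0,4)∈J2 [7;4;3]
R(0,6)∈J1 [7;5;3]
P(0,3)∈J1 [7;6;3]
P(1,6)∈J1 [7;7;3]
mobility = 18 − 14 − 3 = 1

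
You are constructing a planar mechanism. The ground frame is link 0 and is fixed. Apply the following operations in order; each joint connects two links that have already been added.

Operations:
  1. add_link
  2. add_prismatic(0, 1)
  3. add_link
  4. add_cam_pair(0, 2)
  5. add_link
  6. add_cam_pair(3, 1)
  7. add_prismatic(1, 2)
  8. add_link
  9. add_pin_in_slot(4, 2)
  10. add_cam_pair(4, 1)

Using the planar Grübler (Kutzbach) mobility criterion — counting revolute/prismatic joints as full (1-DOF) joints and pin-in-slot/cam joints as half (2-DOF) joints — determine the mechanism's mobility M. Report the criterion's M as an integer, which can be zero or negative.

M = 4

link 0 = ground. State L|J1|J2 = 1|0|0
+link1  2|0|0
P(0,1) f=1→J1  2|1|0
+link2  3|1|0
C(0,2) f=2→J2  3|1|1
+link3  4|1|1
C(3,1) f=2→J2  4|1|2
P(1,2) f=1→J1  4|2|2
+link4  5|2|2
PS(4,2) f=2→J2  5|2|3
C(4,1) f=2→J2  5|2|4
M = 3(5−1)−2·2−4 = 12−4−4 = 4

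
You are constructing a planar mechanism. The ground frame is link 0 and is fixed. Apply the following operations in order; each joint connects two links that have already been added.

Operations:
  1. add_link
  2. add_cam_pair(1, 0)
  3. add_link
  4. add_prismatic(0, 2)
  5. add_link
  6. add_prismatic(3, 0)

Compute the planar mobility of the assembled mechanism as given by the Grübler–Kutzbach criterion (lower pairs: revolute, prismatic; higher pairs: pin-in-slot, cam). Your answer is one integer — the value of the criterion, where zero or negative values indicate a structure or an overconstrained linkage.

M = 4

(L,J1,J2)=(1,0,0); link0 fixed
link1: (2,0,0)
C 1-0 [J2]: (2,0,1)
link2: (3,0,1)
P 0-2 [J1]: (3,1,1)
link3: (4,1,1)
P 3-0 [J1]: (4,2,1)
Grübler: 3·3 − 2·2 − 1 = 4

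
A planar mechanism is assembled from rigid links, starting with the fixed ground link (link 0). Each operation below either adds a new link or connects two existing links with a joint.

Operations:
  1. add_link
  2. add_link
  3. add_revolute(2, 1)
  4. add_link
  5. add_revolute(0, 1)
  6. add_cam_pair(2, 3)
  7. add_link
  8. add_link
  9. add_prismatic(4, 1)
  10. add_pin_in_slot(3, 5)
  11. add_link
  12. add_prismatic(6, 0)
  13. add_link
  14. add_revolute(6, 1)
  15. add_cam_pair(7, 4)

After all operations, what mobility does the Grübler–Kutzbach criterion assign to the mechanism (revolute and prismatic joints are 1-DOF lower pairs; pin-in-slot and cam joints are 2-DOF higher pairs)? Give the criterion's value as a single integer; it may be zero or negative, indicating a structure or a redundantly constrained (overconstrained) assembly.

L=1 J1=0 J2=0
add link → L=2 J1=0 J2=0
add link → L=3 J1=0 J2=0
R@2,1 dof=1 J1 → L=3 J1=1 J2=0
add link → L=4 J1=1 J2=0
R@0,1 dof=1 J1 → L=4 J1=2 J2=0
C@2,3 dof=2 J2 → L=4 J1=2 J2=1
add link → L=5 J1=2 J2=1
add link → L=6 J1=2 J2=1
P@4,1 dof=1 J1 → L=6 J1=3 J2=1
PS@3,5 dof=2 J2 → L=6 J1=3 J2=2
add link → L=7 J1=3 J2=2
P@6,0 dof=1 J1 → L=7 J1=4 J2=2
add link → L=8 J1=4 J2=2
R@6,1 dof=1 J1 → L=8 J1=5 J2=2
C@7,4 dof=2 J2 → L=8 J1=5 J2=3
M=3(L−1)−2J1−J2=3·7−2·5−3=8

M = 8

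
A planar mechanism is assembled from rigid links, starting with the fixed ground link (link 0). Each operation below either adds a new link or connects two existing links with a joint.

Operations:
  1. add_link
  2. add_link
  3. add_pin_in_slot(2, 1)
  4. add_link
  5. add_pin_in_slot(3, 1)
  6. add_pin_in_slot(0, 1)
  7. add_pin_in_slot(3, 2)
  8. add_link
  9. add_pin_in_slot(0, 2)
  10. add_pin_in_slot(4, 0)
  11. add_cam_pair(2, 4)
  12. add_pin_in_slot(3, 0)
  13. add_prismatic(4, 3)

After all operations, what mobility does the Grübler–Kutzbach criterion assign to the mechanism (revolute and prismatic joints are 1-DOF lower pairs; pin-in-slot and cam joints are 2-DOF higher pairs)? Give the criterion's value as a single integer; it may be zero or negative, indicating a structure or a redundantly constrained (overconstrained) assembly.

M = 2

(L,J1,J2)=(1,0,0); link0 fixed
link1: (2,0,0)
link2: (3,0,0)
PS 2-1 [J2]: (3,0,1)
link3: (4,0,1)
PS 3-1 [J2]: (4,0,2)
PS 0-1 [J2]: (4,0,3)
PS 3-2 [J2]: (4,0,4)
link4: (5,0,4)
PS 0-2 [J2]: (5,0,5)
PS 4-0 [J2]: (5,0,6)
C 2-4 [J2]: (5,0,7)
PS 3-0 [J2]: (5,0,8)
P 4-3 [J1]: (5,1,8)
Grübler: 3·4 − 2·1 − 8 = 2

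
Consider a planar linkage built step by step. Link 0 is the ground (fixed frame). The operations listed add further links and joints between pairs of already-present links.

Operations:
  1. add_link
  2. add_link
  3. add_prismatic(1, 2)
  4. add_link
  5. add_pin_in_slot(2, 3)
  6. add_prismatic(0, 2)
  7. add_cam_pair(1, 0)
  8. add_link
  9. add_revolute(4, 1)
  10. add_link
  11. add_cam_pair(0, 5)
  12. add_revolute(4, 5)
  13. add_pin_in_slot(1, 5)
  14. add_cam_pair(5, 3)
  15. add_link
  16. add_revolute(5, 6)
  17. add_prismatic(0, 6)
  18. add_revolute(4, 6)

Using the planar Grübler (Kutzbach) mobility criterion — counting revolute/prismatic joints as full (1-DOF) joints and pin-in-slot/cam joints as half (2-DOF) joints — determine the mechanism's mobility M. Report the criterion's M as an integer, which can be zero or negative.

[1;0;0] (link 0 is ground)
L+ [2;0;0]
L+ [3;0;0]
P(1,2)∈J1 [3;1;0]
L+ [4;1;0]
PS(2,3)∈J2 [4;1;1]
P(0,2)∈J1 [4;2;1]
C(1,0)∈J2 [4;2;2]
L+ [5;2;2]
R(4,1)∈J1 [5;3;2]
L+ [6;3;2]
C(0,5)∈J2 [6;3;3]
R(4,5)∈J1 [6;4;3]
PS(1,5)∈J2 [6;4;4]
C(5,3)∈J2 [6;4;5]
L+ [7;4;5]
R(5,6)∈J1 [7;5;5]
P(0,6)∈J1 [7;6;5]
R(4,6)∈J1 [7;7;5]
mobility = 18 − 14 − 5 = -1

M = -1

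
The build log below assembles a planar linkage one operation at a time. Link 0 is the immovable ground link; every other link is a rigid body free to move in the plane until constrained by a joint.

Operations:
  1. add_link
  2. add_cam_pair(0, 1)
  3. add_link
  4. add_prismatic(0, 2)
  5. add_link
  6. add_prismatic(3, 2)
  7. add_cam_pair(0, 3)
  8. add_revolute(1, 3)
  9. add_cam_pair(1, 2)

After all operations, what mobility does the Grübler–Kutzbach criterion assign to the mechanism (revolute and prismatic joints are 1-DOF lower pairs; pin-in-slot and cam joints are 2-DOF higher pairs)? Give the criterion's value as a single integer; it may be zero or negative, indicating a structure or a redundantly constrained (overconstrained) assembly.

M = 0

L=1 J1=0 J2=0
add link → L=2 J1=0 J2=0
C@0,1 dof=2 J2 → L=2 J1=0 J2=1
add link → L=3 J1=0 J2=1
P@0,2 dof=1 J1 → L=3 J1=1 J2=1
add link → L=4 J1=1 J2=1
P@3,2 dof=1 J1 → L=4 J1=2 J2=1
C@0,3 dof=2 J2 → L=4 J1=2 J2=2
R@1,3 dof=1 J1 → L=4 J1=3 J2=2
C@1,2 dof=2 J2 → L=4 J1=3 J2=3
M=3(L−1)−2J1−J2=3·3−2·3−3=0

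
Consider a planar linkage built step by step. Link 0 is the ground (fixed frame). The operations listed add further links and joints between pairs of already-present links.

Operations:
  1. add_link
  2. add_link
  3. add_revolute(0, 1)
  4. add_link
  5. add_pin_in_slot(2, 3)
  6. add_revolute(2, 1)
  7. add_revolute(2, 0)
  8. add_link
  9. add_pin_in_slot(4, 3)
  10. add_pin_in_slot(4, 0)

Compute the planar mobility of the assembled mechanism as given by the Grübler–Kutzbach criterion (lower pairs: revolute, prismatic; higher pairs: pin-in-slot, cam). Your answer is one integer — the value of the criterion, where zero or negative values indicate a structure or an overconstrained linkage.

M = 3

[1;0;0] (link 0 is ground)
L+ [2;0;0]
L+ [3;0;0]
R(0,1)∈J1 [3;1;0]
L+ [4;1;0]
PS(2,3)∈J2 [4;1;1]
R(2,1)∈J1 [4;2;1]
R(2,0)∈J1 [4;3;1]
L+ [5;3;1]
PS(4,3)∈J2 [5;3;2]
PS(4,0)∈J2 [5;3;3]
mobility = 12 − 6 − 3 = 3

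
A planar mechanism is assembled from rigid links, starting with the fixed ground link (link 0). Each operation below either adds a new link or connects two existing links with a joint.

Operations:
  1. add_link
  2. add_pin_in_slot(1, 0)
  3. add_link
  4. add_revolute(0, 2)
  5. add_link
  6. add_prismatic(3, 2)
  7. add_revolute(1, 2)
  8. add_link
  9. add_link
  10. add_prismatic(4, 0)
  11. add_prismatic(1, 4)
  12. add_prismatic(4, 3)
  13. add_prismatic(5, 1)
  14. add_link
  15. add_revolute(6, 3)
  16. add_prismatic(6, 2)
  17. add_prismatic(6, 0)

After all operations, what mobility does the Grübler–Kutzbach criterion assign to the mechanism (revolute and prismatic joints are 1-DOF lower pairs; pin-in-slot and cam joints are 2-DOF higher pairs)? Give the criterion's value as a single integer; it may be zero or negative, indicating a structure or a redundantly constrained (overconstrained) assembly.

M = -3

(L,J1,J2)=(1,0,0); link0 fixed
link1: (2,0,0)
PS 1-0 [J2]: (2,0,1)
link2: (3,0,1)
R 0-2 [J1]: (3,1,1)
link3: (4,1,1)
P 3-2 [J1]: (4,2,1)
R 1-2 [J1]: (4,3,1)
link4: (5,3,1)
link5: (6,3,1)
P 4-0 [J1]: (6,4,1)
P 1-4 [J1]: (6,5,1)
P 4-3 [J1]: (6,6,1)
P 5-1 [J1]: (6,7,1)
link6: (7,7,1)
R 6-3 [J1]: (7,8,1)
P 6-2 [J1]: (7,9,1)
P 6-0 [J1]: (7,10,1)
Grübler: 3·6 − 2·10 − 1 = -3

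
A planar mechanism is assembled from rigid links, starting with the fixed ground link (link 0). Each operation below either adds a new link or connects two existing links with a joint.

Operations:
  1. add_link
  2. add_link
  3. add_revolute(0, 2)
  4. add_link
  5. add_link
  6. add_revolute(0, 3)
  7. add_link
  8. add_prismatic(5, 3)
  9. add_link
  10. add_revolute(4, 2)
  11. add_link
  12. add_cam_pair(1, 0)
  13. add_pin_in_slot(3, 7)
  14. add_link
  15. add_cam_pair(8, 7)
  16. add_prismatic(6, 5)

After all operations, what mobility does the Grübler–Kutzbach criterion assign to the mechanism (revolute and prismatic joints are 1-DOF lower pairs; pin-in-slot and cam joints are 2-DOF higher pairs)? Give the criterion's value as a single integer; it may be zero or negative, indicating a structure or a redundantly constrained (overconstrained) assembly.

link 0 = ground. State L|J1|J2 = 1|0|0
+link1  2|0|0
+link2  3|0|0
R(0,2) f=1→J1  3|1|0
+link3  4|1|0
+link4  5|1|0
R(0,3) f=1→J1  5|2|0
+link5  6|2|0
P(5,3) f=1→J1  6|3|0
+link6  7|3|0
R(4,2) f=1→J1  7|4|0
+link7  8|4|0
C(1,0) f=2→J2  8|4|1
PS(3,7) f=2→J2  8|4|2
+link8  9|4|2
C(8,7) f=2→J2  9|4|3
P(6,5) f=1→J1  9|5|3
M = 3(9−1)−2·5−3 = 24−10−3 = 11

M = 11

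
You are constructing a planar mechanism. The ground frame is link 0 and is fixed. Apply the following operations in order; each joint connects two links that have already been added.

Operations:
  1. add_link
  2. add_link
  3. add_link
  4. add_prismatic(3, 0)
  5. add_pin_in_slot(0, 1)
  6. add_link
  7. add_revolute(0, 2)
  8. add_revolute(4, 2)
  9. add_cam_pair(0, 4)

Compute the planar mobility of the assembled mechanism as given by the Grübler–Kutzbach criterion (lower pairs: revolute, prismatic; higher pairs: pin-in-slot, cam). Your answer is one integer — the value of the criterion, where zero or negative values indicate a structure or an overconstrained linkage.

M = 4

(L,J1,J2)=(1,0,0); link0 fixed
link1: (2,0,0)
link2: (3,0,0)
link3: (4,0,0)
P 3-0 [J1]: (4,1,0)
PS 0-1 [J2]: (4,1,1)
link4: (5,1,1)
R 0-2 [J1]: (5,2,1)
R 4-2 [J1]: (5,3,1)
C 0-4 [J2]: (5,3,2)
Grübler: 3·4 − 2·3 − 2 = 4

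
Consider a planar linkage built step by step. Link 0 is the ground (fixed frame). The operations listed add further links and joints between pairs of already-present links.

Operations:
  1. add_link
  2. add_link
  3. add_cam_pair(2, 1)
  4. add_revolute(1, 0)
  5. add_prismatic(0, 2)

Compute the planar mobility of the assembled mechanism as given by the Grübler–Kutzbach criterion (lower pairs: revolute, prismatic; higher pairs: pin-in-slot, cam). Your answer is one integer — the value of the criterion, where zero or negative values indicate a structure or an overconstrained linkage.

L=1 J1=0 J2=0
add link → L=2 J1=0 J2=0
add link → L=3 J1=0 J2=0
C@2,1 dof=2 J2 → L=3 J1=0 J2=1
R@1,0 dof=1 J1 → L=3 J1=1 J2=1
P@0,2 dof=1 J1 → L=3 J1=2 J2=1
M=3(L−1)−2J1−J2=3·2−2·2−1=1

M = 1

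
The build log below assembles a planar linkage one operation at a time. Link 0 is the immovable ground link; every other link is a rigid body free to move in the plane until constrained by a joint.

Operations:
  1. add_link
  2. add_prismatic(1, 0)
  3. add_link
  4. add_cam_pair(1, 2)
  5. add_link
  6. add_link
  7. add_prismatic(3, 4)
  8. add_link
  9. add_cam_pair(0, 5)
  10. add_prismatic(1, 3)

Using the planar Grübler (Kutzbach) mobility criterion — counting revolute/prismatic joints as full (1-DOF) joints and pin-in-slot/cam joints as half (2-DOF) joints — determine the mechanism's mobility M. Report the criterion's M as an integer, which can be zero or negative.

M = 7

ground; <1,0,0>
#1 <2,0,0>
P:1↔0 J1 <2,1,0>
#2 <3,1,0>
C:1↔2 J2 <3,1,1>
#3 <4,1,1>
#4 <5,1,1>
P:3↔4 J1 <5,2,1>
#5 <6,2,1>
C:0↔5 J2 <6,2,2>
P:1↔3 J1 <6,3,2>
3×5 − 2×3 − 1×2 = 7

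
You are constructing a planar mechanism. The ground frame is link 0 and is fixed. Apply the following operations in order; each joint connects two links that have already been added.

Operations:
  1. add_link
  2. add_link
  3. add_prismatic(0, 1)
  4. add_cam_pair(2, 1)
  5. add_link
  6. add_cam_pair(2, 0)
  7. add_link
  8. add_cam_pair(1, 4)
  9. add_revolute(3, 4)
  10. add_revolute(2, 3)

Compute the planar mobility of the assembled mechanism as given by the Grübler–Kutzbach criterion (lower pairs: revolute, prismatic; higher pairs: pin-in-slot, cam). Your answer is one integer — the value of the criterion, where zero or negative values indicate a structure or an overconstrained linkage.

M = 3

L=1 J1=0 J2=0
add link → L=2 J1=0 J2=0
add link → L=3 J1=0 J2=0
P@0,1 dof=1 J1 → L=3 J1=1 J2=0
C@2,1 dof=2 J2 → L=3 J1=1 J2=1
add link → L=4 J1=1 J2=1
C@2,0 dof=2 J2 → L=4 J1=1 J2=2
add link → L=5 J1=1 J2=2
C@1,4 dof=2 J2 → L=5 J1=1 J2=3
R@3,4 dof=1 J1 → L=5 J1=2 J2=3
R@2,3 dof=1 J1 → L=5 J1=3 J2=3
M=3(L−1)−2J1−J2=3·4−2·3−3=3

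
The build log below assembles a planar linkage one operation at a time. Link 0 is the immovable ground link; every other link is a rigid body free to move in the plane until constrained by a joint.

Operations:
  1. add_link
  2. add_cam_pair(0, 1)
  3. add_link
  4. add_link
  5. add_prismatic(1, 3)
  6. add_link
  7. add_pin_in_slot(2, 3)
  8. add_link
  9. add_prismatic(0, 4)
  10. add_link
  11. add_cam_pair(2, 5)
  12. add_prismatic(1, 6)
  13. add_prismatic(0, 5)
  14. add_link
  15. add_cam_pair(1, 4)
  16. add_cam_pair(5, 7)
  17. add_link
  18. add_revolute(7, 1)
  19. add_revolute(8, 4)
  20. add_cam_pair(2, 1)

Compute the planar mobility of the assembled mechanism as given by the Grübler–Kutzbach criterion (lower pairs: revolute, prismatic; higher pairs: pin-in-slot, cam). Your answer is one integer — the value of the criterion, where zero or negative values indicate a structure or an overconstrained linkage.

M = 6

[1;0;0] (link 0 is ground)
L+ [2;0;0]
C(0,1)∈J2 [2;0;1]
L+ [3;0;1]
L+ [4;0;1]
P(1,3)∈J1 [4;1;1]
L+ [5;1;1]
PS(2,3)∈J2 [5;1;2]
L+ [6;1;2]
P(0,4)∈J1 [6;2;2]
L+ [7;2;2]
C(2,5)∈J2 [7;2;3]
P(1,6)∈J1 [7;3;3]
P(0,5)∈J1 [7;4;3]
L+ [8;4;3]
C(1,4)∈J2 [8;4;4]
C(5,7)∈J2 [8;4;5]
L+ [9;4;5]
R(7,1)∈J1 [9;5;5]
R(8,4)∈J1 [9;6;5]
C(2,1)∈J2 [9;6;6]
mobility = 24 − 12 − 6 = 6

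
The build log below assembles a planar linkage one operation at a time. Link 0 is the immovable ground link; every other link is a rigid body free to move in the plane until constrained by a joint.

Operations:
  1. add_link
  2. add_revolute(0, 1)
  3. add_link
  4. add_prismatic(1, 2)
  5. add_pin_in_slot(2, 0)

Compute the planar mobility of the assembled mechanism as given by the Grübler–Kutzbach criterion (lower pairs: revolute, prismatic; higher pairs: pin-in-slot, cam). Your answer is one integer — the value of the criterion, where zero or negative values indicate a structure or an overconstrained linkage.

(L,J1,J2)=(1,0,0); link0 fixed
link1: (2,0,0)
R 0-1 [J1]: (2,1,0)
link2: (3,1,0)
P 1-2 [J1]: (3,2,0)
PS 2-0 [J2]: (3,2,1)
Grübler: 3·2 − 2·2 − 1 = 1

M = 1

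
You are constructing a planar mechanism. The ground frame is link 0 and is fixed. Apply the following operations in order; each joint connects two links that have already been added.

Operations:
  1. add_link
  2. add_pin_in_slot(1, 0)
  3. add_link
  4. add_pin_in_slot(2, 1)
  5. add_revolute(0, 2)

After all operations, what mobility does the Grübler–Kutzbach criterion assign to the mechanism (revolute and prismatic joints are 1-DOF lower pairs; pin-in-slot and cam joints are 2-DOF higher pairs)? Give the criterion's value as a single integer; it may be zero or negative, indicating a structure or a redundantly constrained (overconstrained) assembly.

M = 2

ground; <1,0,0>
#1 <2,0,0>
PS:1↔0 J2 <2,0,1>
#2 <3,0,1>
PS:2↔1 J2 <3,0,2>
R:0↔2 J1 <3,1,2>
3×2 − 2×1 − 1×2 = 2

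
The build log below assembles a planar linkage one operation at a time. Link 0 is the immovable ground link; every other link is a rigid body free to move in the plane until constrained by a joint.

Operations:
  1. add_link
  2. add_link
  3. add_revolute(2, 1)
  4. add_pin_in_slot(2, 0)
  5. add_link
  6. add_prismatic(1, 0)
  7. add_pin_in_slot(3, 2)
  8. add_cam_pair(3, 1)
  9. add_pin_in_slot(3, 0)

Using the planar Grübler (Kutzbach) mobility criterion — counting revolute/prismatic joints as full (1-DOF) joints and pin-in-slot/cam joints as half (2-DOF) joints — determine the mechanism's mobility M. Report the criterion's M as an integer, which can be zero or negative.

L=1 J1=0 J2=0
add link → L=2 J1=0 J2=0
add link → L=3 J1=0 J2=0
R@2,1 dof=1 J1 → L=3 J1=1 J2=0
PS@2,0 dof=2 J2 → L=3 J1=1 J2=1
add link → L=4 J1=1 J2=1
P@1,0 dof=1 J1 → L=4 J1=2 J2=1
PS@3,2 dof=2 J2 → L=4 J1=2 J2=2
C@3,1 dof=2 J2 → L=4 J1=2 J2=3
PS@3,0 dof=2 J2 → L=4 J1=2 J2=4
M=3(L−1)−2J1−J2=3·3−2·2−4=1

M = 1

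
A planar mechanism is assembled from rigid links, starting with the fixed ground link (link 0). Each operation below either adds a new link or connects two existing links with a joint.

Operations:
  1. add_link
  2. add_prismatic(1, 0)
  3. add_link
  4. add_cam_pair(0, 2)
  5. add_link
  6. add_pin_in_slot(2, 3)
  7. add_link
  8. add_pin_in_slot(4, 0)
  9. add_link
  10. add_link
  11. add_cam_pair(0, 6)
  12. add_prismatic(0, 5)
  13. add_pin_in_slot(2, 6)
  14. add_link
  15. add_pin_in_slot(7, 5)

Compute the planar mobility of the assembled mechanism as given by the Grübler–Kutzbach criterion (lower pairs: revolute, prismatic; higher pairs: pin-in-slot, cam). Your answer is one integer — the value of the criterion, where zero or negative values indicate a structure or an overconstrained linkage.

M = 11

L=1 J1=0 J2=0
add link → L=2 J1=0 J2=0
P@1,0 dof=1 J1 → L=2 J1=1 J2=0
add link → L=3 J1=1 J2=0
C@0,2 dof=2 J2 → L=3 J1=1 J2=1
add link → L=4 J1=1 J2=1
PS@2,3 dof=2 J2 → L=4 J1=1 J2=2
add link → L=5 J1=1 J2=2
PS@4,0 dof=2 J2 → L=5 J1=1 J2=3
add link → L=6 J1=1 J2=3
add link → L=7 J1=1 J2=3
C@0,6 dof=2 J2 → L=7 J1=1 J2=4
P@0,5 dof=1 J1 → L=7 J1=2 J2=4
PS@2,6 dof=2 J2 → L=7 J1=2 J2=5
add link → L=8 J1=2 J2=5
PS@7,5 dof=2 J2 → L=8 J1=2 J2=6
M=3(L−1)−2J1−J2=3·7−2·2−6=11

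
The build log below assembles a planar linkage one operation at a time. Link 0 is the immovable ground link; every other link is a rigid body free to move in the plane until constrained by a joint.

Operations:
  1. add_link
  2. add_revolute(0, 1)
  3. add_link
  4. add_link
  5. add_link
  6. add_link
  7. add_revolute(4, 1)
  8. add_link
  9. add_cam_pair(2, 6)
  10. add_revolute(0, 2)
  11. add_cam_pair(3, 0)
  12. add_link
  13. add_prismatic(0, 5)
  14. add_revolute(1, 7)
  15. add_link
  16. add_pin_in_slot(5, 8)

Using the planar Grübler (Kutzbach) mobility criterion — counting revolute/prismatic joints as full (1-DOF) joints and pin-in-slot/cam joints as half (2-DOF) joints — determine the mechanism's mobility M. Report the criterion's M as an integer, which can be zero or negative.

M = 11

[1;0;0] (link 0 is ground)
L+ [2;0;0]
R(0,1)∈J1 [2;1;0]
L+ [3;1;0]
L+ [4;1;0]
L+ [5;1;0]
L+ [6;1;0]
R(4,1)∈J1 [6;2;0]
L+ [7;2;0]
C(2,6)∈J2 [7;2;1]
R(0,2)∈J1 [7;3;1]
C(3,0)∈J2 [7;3;2]
L+ [8;3;2]
P(0,5)∈J1 [8;4;2]
R(1,7)∈J1 [8;5;2]
L+ [9;5;2]
PS(5,8)∈J2 [9;5;3]
mobility = 24 − 10 − 3 = 11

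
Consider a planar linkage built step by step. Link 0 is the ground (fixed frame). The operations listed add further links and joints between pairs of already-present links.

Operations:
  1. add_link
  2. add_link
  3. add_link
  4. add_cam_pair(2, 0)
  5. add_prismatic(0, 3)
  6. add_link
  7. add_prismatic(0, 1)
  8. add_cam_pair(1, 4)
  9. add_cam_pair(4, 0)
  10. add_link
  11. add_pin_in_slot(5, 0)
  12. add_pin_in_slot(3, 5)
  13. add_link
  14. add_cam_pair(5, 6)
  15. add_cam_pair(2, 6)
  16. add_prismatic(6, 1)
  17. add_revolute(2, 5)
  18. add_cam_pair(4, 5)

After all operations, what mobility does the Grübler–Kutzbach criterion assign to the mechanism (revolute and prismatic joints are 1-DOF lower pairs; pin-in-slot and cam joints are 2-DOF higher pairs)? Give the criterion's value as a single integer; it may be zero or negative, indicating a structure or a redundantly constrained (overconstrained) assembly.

L=1 J1=0 J2=0
add link → L=2 J1=0 J2=0
add link → L=3 J1=0 J2=0
add link → L=4 J1=0 J2=0
C@2,0 dof=2 J2 → L=4 J1=0 J2=1
P@0,3 dof=1 J1 → L=4 J1=1 J2=1
add link → L=5 J1=1 J2=1
P@0,1 dof=1 J1 → L=5 J1=2 J2=1
C@1,4 dof=2 J2 → L=5 J1=2 J2=2
C@4,0 dof=2 J2 → L=5 J1=2 J2=3
add link → L=6 J1=2 J2=3
PS@5,0 dof=2 J2 → L=6 J1=2 J2=4
PS@3,5 dof=2 J2 → L=6 J1=2 J2=5
add link → L=7 J1=2 J2=5
C@5,6 dof=2 J2 → L=7 J1=2 J2=6
C@2,6 dof=2 J2 → L=7 J1=2 J2=7
P@6,1 dof=1 J1 → L=7 J1=3 J2=7
R@2,5 dof=1 J1 → L=7 J1=4 J2=7
C@4,5 dof=2 J2 → L=7 J1=4 J2=8
M=3(L−1)−2J1−J2=3·6−2·4−8=2

M = 2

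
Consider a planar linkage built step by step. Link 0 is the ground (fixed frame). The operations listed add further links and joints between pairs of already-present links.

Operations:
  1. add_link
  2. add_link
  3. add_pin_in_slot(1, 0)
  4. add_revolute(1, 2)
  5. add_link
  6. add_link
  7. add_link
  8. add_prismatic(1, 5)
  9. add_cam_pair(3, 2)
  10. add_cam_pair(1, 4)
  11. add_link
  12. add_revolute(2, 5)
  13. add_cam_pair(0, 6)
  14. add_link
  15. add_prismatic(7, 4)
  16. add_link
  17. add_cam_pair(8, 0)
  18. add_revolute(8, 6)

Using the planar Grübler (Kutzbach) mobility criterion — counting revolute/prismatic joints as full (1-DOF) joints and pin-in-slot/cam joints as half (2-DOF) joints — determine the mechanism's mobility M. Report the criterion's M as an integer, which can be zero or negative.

M = 9

(L,J1,J2)=(1,0,0); link0 fixed
link1: (2,0,0)
link2: (3,0,0)
PS 1-0 [J2]: (3,0,1)
R 1-2 [J1]: (3,1,1)
link3: (4,1,1)
link4: (5,1,1)
link5: (6,1,1)
P 1-5 [J1]: (6,2,1)
C 3-2 [J2]: (6,2,2)
C 1-4 [J2]: (6,2,3)
link6: (7,2,3)
R 2-5 [J1]: (7,3,3)
C 0-6 [J2]: (7,3,4)
link7: (8,3,4)
P 7-4 [J1]: (8,4,4)
link8: (9,4,4)
C 8-0 [J2]: (9,4,5)
R 8-6 [J1]: (9,5,5)
Grübler: 3·8 − 2·5 − 5 = 9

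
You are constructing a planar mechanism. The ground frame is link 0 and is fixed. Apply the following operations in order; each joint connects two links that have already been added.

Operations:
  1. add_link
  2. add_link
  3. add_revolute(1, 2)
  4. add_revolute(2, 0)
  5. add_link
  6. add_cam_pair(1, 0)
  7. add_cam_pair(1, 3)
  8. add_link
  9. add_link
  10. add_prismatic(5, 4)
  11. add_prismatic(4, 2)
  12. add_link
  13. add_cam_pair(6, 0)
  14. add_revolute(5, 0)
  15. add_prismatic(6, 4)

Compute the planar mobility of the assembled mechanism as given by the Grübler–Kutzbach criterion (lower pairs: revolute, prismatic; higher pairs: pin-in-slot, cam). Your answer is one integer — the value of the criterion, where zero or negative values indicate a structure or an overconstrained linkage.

M = 3

link 0 = ground. State L|J1|J2 = 1|0|0
+link1  2|0|0
+link2  3|0|0
R(1,2) f=1→J1  3|1|0
R(2,0) f=1→J1  3|2|0
+link3  4|2|0
C(1,0) f=2→J2  4|2|1
C(1,3) f=2→J2  4|2|2
+link4  5|2|2
+link5  6|2|2
P(5,4) f=1→J1  6|3|2
P(4,2) f=1→J1  6|4|2
+link6  7|4|2
C(6,0) f=2→J2  7|4|3
R(5,0) f=1→J1  7|5|3
P(6,4) f=1→J1  7|6|3
M = 3(7−1)−2·6−3 = 18−12−3 = 3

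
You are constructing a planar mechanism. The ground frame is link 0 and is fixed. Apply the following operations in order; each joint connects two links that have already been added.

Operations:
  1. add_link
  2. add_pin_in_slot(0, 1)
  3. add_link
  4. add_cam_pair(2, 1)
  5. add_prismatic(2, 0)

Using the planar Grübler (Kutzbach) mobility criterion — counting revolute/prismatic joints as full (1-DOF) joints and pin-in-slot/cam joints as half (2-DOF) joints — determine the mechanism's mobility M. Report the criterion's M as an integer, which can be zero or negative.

(L,J1,J2)=(1,0,0); link0 fixed
link1: (2,0,0)
PS 0-1 [J2]: (2,0,1)
link2: (3,0,1)
C 2-1 [J2]: (3,0,2)
P 2-0 [J1]: (3,1,2)
Grübler: 3·2 − 2·1 − 2 = 2

M = 2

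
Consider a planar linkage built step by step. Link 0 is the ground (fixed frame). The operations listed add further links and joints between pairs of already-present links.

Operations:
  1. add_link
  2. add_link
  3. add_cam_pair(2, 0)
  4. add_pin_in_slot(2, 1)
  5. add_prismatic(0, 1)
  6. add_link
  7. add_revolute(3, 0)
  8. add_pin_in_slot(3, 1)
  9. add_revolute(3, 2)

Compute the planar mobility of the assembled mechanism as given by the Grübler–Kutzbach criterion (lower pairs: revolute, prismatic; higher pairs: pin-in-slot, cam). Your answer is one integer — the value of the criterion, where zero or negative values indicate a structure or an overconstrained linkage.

M = 0

ground; <1,0,0>
#1 <2,0,0>
#2 <3,0,0>
C:2↔0 J2 <3,0,1>
PS:2↔1 J2 <3,0,2>
P:0↔1 J1 <3,1,2>
#3 <4,1,2>
R:3↔0 J1 <4,2,2>
PS:3↔1 J2 <4,2,3>
R:3↔2 J1 <4,3,3>
3×3 − 2×3 − 1×3 = 0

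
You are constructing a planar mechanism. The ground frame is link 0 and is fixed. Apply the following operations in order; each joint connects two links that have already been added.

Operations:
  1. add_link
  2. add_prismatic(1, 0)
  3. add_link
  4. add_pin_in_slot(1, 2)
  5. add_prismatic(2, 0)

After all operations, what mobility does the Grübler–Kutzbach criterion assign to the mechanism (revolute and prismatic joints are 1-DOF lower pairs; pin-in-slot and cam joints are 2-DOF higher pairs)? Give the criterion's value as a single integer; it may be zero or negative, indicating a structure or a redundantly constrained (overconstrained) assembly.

M = 1

(L,J1,J2)=(1,0,0); link0 fixed
link1: (2,0,0)
P 1-0 [J1]: (2,1,0)
link2: (3,1,0)
PS 1-2 [J2]: (3,1,1)
P 2-0 [J1]: (3,2,1)
Grübler: 3·2 − 2·2 − 1 = 1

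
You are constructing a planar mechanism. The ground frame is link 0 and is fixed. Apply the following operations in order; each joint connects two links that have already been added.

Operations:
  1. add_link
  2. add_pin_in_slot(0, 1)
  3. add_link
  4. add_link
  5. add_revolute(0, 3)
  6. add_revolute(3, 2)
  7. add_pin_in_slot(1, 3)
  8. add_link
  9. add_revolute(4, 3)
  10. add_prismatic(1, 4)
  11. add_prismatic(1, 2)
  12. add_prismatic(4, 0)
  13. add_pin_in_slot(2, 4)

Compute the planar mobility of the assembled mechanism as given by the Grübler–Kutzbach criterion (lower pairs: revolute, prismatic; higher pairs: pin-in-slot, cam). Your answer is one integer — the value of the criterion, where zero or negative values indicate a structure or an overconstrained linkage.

L=1 J1=0 J2=0
add link → L=2 J1=0 J2=0
PS@0,1 dof=2 J2 → L=2 J1=0 J2=1
add link → L=3 J1=0 J2=1
add link → L=4 J1=0 J2=1
R@0,3 dof=1 J1 → L=4 J1=1 J2=1
R@3,2 dof=1 J1 → L=4 J1=2 J2=1
PS@1,3 dof=2 J2 → L=4 J1=2 J2=2
add link → L=5 J1=2 J2=2
R@4,3 dof=1 J1 → L=5 J1=3 J2=2
P@1,4 dof=1 J1 → L=5 J1=4 J2=2
P@1,2 dof=1 J1 → L=5 J1=5 J2=2
P@4,0 dof=1 J1 → L=5 J1=6 J2=2
PS@2,4 dof=2 J2 → L=5 J1=6 J2=3
M=3(L−1)−2J1−J2=3·4−2·6−3=-3

M = -3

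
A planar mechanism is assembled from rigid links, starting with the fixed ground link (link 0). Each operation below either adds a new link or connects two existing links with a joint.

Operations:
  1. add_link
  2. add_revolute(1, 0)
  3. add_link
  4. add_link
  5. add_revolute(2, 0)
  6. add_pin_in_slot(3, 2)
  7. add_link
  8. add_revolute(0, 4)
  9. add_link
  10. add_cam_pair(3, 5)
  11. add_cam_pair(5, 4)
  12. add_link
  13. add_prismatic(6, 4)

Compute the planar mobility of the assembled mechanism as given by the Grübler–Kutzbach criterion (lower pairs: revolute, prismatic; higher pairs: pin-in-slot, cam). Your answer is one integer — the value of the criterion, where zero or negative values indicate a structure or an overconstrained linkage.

M = 7

L=1 J1=0 J2=0
add link → L=2 J1=0 J2=0
R@1,0 dof=1 J1 → L=2 J1=1 J2=0
add link → L=3 J1=1 J2=0
add link → L=4 J1=1 J2=0
R@2,0 dof=1 J1 → L=4 J1=2 J2=0
PS@3,2 dof=2 J2 → L=4 J1=2 J2=1
add link → L=5 J1=2 J2=1
R@0,4 dof=1 J1 → L=5 J1=3 J2=1
add link → L=6 J1=3 J2=1
C@3,5 dof=2 J2 → L=6 J1=3 J2=2
C@5,4 dof=2 J2 → L=6 J1=3 J2=3
add link → L=7 J1=3 J2=3
P@6,4 dof=1 J1 → L=7 J1=4 J2=3
M=3(L−1)−2J1−J2=3·6−2·4−3=7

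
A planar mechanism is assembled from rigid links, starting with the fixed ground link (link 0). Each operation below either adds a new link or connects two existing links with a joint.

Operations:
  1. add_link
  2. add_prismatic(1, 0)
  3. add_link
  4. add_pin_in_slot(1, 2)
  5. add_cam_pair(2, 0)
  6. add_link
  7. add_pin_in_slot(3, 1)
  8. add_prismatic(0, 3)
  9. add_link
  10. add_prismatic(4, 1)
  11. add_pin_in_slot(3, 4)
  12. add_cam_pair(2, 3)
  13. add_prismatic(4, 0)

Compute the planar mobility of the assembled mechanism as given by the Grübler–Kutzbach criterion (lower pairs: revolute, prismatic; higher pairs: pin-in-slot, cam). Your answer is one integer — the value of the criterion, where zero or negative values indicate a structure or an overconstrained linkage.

(L,J1,J2)=(1,0,0); link0 fixed
link1: (2,0,0)
P 1-0 [J1]: (2,1,0)
link2: (3,1,0)
PS 1-2 [J2]: (3,1,1)
C 2-0 [J2]: (3,1,2)
link3: (4,1,2)
PS 3-1 [J2]: (4,1,3)
P 0-3 [J1]: (4,2,3)
link4: (5,2,3)
P 4-1 [J1]: (5,3,3)
PS 3-4 [J2]: (5,3,4)
C 2-3 [J2]: (5,3,5)
P 4-0 [J1]: (5,4,5)
Grübler: 3·4 − 2·4 − 5 = -1

M = -1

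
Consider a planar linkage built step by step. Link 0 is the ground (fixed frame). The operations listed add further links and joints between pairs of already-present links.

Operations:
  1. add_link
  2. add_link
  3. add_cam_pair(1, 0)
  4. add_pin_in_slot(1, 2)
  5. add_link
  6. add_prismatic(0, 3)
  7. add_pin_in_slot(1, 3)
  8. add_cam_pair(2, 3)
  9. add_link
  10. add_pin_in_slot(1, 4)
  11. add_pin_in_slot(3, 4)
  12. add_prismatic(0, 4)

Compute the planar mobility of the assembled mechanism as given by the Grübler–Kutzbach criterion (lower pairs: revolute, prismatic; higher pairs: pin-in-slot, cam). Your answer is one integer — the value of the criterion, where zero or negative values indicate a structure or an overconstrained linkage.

ground; <1,0,0>
#1 <2,0,0>
#2 <3,0,0>
C:1↔0 J2 <3,0,1>
PS:1↔2 J2 <3,0,2>
#3 <4,0,2>
P:0↔3 J1 <4,1,2>
PS:1↔3 J2 <4,1,3>
C:2↔3 J2 <4,1,4>
#4 <5,1,4>
PS:1↔4 J2 <5,1,5>
PS:3↔4 J2 <5,1,6>
P:0↔4 J1 <5,2,6>
3×4 − 2×2 − 1×6 = 2

M = 2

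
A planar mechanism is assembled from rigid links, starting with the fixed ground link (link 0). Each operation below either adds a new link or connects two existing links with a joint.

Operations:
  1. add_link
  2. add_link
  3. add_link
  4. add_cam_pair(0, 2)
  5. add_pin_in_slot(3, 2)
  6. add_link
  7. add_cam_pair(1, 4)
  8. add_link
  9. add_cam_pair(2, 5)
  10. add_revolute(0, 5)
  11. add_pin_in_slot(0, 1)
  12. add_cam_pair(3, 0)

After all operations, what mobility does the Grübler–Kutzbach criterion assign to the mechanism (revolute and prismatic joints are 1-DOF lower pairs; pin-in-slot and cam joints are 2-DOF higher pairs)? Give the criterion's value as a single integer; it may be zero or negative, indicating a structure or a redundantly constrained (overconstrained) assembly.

ground; <1,0,0>
#1 <2,0,0>
#2 <3,0,0>
#3 <4,0,0>
C:0↔2 J2 <4,0,1>
PS:3↔2 J2 <4,0,2>
#4 <5,0,2>
C:1↔4 J2 <5,0,3>
#5 <6,0,3>
C:2↔5 J2 <6,0,4>
R:0↔5 J1 <6,1,4>
PS:0↔1 J2 <6,1,5>
C:3↔0 J2 <6,1,6>
3×5 − 2×1 − 1×6 = 7

M = 7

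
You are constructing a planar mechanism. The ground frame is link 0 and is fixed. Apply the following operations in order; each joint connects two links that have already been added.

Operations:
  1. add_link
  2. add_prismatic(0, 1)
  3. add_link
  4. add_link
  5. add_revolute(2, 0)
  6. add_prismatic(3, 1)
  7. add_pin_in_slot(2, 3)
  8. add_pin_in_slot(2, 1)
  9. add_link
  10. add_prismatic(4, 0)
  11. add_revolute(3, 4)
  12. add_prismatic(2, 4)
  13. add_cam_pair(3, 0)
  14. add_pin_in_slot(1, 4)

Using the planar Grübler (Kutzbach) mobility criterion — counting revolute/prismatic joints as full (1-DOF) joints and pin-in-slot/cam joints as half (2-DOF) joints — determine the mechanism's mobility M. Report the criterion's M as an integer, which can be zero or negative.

M = -4

link 0 = ground. State L|J1|J2 = 1|0|0
+link1  2|0|0
P(0,1) f=1→J1  2|1|0
+link2  3|1|0
+link3  4|1|0
R(2,0) f=1→J1  4|2|0
P(3,1) f=1→J1  4|3|0
PS(2,3) f=2→J2  4|3|1
PS(2,1) f=2→J2  4|3|2
+link4  5|3|2
P(4,0) f=1→J1  5|4|2
R(3,4) f=1→J1  5|5|2
P(2,4) f=1→J1  5|6|2
C(3,0) f=2→J2  5|6|3
PS(1,4) f=2→J2  5|6|4
M = 3(5−1)−2·6−4 = 12−12−4 = -4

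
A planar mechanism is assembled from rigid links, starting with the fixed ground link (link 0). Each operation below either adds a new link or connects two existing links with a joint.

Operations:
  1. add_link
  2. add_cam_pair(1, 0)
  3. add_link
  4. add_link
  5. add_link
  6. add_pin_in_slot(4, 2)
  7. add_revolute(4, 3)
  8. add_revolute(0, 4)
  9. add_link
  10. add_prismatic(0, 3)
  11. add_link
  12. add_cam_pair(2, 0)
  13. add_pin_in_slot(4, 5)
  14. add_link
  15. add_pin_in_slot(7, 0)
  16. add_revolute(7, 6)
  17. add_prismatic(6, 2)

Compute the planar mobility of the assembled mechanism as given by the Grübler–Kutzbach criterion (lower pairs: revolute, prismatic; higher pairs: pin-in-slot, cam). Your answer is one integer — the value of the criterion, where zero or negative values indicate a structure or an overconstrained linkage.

ground; <1,0,0>
#1 <2,0,0>
C:1↔0 J2 <2,0,1>
#2 <3,0,1>
#3 <4,0,1>
#4 <5,0,1>
PS:4↔2 J2 <5,0,2>
R:4↔3 J1 <5,1,2>
R:0↔4 J1 <5,2,2>
#5 <6,2,2>
P:0↔3 J1 <6,3,2>
#6 <7,3,2>
C:2↔0 J2 <7,3,3>
PS:4↔5 J2 <7,3,4>
#7 <8,3,4>
PS:7↔0 J2 <8,3,5>
R:7↔6 J1 <8,4,5>
P:6↔2 J1 <8,5,5>
3×7 − 2×5 − 1×5 = 6

M = 6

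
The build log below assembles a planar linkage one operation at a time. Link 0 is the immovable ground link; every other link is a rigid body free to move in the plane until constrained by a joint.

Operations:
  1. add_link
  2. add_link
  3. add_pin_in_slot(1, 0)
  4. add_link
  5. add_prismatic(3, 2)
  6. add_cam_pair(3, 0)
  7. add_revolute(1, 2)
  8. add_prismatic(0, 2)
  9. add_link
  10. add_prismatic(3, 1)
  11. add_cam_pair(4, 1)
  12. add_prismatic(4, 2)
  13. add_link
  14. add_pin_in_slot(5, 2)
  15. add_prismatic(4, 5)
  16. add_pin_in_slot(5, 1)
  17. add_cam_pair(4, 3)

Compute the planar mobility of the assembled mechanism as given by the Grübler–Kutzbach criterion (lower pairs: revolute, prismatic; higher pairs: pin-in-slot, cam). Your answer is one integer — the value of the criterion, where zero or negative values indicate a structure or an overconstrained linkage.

M = -3

L=1 J1=0 J2=0
add link → L=2 J1=0 J2=0
add link → L=3 J1=0 J2=0
PS@1,0 dof=2 J2 → L=3 J1=0 J2=1
add link → L=4 J1=0 J2=1
P@3,2 dof=1 J1 → L=4 J1=1 J2=1
C@3,0 dof=2 J2 → L=4 J1=1 J2=2
R@1,2 dof=1 J1 → L=4 J1=2 J2=2
P@0,2 dof=1 J1 → L=4 J1=3 J2=2
add link → L=5 J1=3 J2=2
P@3,1 dof=1 J1 → L=5 J1=4 J2=2
C@4,1 dof=2 J2 → L=5 J1=4 J2=3
P@4,2 dof=1 J1 → L=5 J1=5 J2=3
add link → L=6 J1=5 J2=3
PS@5,2 dof=2 J2 → L=6 J1=5 J2=4
P@4,5 dof=1 J1 → L=6 J1=6 J2=4
PS@5,1 dof=2 J2 → L=6 J1=6 J2=5
C@4,3 dof=2 J2 → L=6 J1=6 J2=6
M=3(L−1)−2J1−J2=3·5−2·6−6=-3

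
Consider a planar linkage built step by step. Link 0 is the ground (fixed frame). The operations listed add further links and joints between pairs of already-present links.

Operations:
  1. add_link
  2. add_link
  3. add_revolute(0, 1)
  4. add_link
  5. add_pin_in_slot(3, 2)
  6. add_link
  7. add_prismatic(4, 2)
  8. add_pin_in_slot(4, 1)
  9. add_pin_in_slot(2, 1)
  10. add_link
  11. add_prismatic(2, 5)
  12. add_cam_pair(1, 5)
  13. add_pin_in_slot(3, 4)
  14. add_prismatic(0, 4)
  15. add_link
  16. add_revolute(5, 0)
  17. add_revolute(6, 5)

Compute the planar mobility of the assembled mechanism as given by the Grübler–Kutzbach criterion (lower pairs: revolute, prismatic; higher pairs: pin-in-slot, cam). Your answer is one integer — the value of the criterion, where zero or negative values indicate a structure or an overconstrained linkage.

(L,J1,J2)=(1,0,0); link0 fixed
link1: (2,0,0)
link2: (3,0,0)
R 0-1 [J1]: (3,1,0)
link3: (4,1,0)
PS 3-2 [J2]: (4,1,1)
link4: (5,1,1)
P 4-2 [J1]: (5,2,1)
PS 4-1 [J2]: (5,2,2)
PS 2-1 [J2]: (5,2,3)
link5: (6,2,3)
P 2-5 [J1]: (6,3,3)
C 1-5 [J2]: (6,3,4)
PS 3-4 [J2]: (6,3,5)
P 0-4 [J1]: (6,4,5)
link6: (7,4,5)
R 5-0 [J1]: (7,5,5)
R 6-5 [J1]: (7,6,5)
Grübler: 3·6 − 2·6 − 5 = 1

M = 1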